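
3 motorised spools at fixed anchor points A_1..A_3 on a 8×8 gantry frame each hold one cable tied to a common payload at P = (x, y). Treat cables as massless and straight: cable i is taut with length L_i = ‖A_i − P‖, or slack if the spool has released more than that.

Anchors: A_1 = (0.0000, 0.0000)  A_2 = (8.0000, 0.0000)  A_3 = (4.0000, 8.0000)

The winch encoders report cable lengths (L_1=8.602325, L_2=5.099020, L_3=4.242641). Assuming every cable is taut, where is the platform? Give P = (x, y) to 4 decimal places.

expand ‖A_i−P‖²=L_i² and subtract eq 1 (c_i ≔ ‖A_i‖²−L_i²)
c_1 = 0.0000+0.0000−74.0000 = -74.0000
eq1−eq2 → [-16.0000  0.0000]·P = -112.0000
eq1−eq3 → [-8.0000  -16.0000]·P = -136.0000
2×2 solve → P = (7.0000, 5.0000)

(7.0000, 5.0000)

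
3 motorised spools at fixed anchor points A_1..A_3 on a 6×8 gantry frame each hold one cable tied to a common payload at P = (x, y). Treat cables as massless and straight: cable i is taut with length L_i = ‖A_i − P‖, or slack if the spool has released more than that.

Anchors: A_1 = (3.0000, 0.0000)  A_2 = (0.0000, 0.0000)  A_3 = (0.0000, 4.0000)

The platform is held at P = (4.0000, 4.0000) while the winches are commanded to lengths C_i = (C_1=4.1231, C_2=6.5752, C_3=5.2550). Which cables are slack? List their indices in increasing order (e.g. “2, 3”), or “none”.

2, 3

cable 1: L_1 = ‖A_1−P‖ = 4.1231;  C_1 = 4.1231 → taut
cable 2: L_2 = ‖A_2−P‖ = 5.6569;  C_2 = 6.5752 → slack
cable 3: L_3 = ‖A_3−P‖ = 4.0000;  C_3 = 5.2550 → slack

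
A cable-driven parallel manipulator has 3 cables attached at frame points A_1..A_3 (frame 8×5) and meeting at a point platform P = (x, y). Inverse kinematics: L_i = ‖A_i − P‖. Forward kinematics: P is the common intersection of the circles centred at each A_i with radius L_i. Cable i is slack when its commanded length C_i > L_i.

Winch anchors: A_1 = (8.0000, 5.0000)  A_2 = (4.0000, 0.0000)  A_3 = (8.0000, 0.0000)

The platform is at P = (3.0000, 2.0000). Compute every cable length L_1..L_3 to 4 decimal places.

cable 1: Δx=5.0000, Δy=3.0000; L_1 = √(Δx²+Δy²) = 5.8310
cable 2: Δx=1.0000, Δy=-2.0000; L_2 = √(Δx²+Δy²) = 2.2361
cable 3: Δx=5.0000, Δy=-2.0000; L_3 = √(Δx²+Δy²) = 5.3852

(5.8310, 2.2361, 5.3852)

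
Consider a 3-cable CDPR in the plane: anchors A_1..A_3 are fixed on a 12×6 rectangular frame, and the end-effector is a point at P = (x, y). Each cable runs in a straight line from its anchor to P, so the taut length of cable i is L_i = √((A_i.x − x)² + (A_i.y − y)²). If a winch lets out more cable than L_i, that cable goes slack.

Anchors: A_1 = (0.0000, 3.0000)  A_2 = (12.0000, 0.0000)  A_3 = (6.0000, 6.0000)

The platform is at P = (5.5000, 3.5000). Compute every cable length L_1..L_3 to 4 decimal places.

(5.5227, 7.3824, 2.5495)

L_1: Δ = A_1−P = (-5.5000, -0.5000) → ‖Δ‖ = √30.5000 = 5.5227
L_2: Δ = A_2−P = (6.5000, -3.5000) → ‖Δ‖ = √54.5000 = 7.3824
L_3: Δ = A_3−P = (0.5000, 2.5000) → ‖Δ‖ = √6.5000 = 2.5495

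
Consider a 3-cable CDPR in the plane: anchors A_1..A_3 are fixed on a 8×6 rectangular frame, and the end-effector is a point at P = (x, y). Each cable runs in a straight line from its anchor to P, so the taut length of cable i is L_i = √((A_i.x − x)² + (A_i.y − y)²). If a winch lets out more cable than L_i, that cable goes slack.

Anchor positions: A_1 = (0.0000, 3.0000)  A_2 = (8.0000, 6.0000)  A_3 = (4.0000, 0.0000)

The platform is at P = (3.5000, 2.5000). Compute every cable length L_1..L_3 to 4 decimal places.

(3.5355, 5.7009, 2.5495)

L_1: Δ = A_1−P = (-3.5000, 0.5000) → ‖Δ‖ = √12.5000 = 3.5355
L_2: Δ = A_2−P = (4.5000, 3.5000) → ‖Δ‖ = √32.5000 = 5.7009
L_3: Δ = A_3−P = (0.5000, -2.5000) → ‖Δ‖ = √6.5000 = 2.5495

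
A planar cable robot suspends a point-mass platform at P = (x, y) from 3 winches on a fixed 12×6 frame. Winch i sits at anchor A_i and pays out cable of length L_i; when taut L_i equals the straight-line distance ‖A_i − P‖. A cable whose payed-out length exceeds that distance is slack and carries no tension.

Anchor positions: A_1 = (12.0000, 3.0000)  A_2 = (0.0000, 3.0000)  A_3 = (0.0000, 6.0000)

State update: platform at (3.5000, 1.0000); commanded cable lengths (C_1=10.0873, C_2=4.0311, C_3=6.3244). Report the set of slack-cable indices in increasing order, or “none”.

1, 3

cable 1: √((8.5000)²+(2.0000)²)=8.7321, C_1=10.0873: slack
cable 2: √((-3.5000)²+(2.0000)²)=4.0311, C_2=4.0311: taut
cable 3: √((-3.5000)²+(5.0000)²)=6.1033, C_3=6.3244: slack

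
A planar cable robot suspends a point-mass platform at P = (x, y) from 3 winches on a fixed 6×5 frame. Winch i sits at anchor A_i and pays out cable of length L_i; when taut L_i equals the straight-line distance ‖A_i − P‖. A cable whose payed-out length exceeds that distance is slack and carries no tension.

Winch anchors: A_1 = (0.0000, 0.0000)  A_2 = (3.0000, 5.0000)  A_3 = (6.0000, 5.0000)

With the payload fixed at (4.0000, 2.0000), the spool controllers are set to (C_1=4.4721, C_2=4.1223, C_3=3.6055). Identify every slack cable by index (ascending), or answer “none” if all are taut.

2

cable 1: √((-4.0000)²+(-2.0000)²)=4.4721, C_1=4.4721: taut
cable 2: √((-1.0000)²+(3.0000)²)=3.1623, C_2=4.1223: slack
cable 3: √((2.0000)²+(3.0000)²)=3.6056, C_3=3.6055: taut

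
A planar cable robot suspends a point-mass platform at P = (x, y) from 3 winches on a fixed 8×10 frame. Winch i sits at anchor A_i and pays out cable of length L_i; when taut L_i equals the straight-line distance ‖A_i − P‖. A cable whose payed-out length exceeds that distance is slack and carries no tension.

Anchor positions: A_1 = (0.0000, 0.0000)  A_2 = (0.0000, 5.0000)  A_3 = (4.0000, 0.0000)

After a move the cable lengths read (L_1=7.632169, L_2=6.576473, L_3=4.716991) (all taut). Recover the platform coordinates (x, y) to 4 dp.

circle eqns → linear via eq_j − eq_1; set c_j = A_j·A_j − L_j²
c_1 = 0.0000+0.0000−58.2500 = -58.2500
0.0000·x − 10.0000·y = c_1−c_2 = -40.0000
-8.0000·x + 0.0000·y = c_1−c_3 = -52.0000
solve first two rows → x=6.5000, y=4.0000

(6.5000, 4.0000)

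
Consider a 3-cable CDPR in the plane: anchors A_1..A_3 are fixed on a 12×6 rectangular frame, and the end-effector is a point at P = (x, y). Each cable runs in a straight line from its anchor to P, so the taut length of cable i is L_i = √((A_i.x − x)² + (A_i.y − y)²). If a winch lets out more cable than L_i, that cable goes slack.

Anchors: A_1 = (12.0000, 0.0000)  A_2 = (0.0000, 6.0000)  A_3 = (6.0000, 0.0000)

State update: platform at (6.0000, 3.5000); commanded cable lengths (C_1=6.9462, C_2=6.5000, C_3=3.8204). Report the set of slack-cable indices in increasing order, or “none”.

cable 1: √((6.0000)²+(-3.5000)²)=6.9462, C_1=6.9462: taut
cable 2: √((-6.0000)²+(2.5000)²)=6.5000, C_2=6.5000: taut
cable 3: √((0.0000)²+(-3.5000)²)=3.5000, C_3=3.8204: slack

3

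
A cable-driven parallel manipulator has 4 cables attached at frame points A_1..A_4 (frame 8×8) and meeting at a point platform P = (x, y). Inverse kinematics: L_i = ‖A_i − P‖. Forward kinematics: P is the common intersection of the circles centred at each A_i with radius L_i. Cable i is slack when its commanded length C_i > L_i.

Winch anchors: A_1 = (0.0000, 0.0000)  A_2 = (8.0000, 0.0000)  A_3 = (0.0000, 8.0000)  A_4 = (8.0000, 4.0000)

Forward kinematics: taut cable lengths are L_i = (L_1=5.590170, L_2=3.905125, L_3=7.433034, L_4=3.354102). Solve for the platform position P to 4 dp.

circle eqns → linear via eq_j − eq_1; set q_j = A_j·A_j − L_j²
q_1 = 0.0000+0.0000−31.2500 = -31.2500
-16.0000·x + 0.0000·y = q_1−q_2 = -80.0000
0.0000·x − 16.0000·y = q_1−q_3 = -40.0000
-16.0000·x − 8.0000·y = q_1−q_4 = -100.0000
solve first two rows → x=5.0000, y=2.5000
check cable 4: ‖A_4−P‖² = 11.2500 ≈ L_4² = 11.2500 ✓

(5.0000, 2.5000)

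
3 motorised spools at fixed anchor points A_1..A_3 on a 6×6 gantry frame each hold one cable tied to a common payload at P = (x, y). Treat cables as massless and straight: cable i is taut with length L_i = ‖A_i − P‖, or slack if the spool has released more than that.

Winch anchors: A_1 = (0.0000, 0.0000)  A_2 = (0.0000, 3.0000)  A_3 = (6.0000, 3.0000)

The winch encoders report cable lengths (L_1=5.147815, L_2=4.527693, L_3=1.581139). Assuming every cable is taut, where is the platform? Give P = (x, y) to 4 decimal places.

(4.5000, 2.5000)

circle eqns → linear via eq_j − eq_1; set k_j = A_j·A_j − L_j²
k_1 = 0.0000+0.0000−26.5000 = -26.5000
0.0000·x − 6.0000·y = k_1−k_2 = -15.0000
-12.0000·x − 6.0000·y = k_1−k_3 = -69.0000
solve first two rows → x=4.5000, y=2.5000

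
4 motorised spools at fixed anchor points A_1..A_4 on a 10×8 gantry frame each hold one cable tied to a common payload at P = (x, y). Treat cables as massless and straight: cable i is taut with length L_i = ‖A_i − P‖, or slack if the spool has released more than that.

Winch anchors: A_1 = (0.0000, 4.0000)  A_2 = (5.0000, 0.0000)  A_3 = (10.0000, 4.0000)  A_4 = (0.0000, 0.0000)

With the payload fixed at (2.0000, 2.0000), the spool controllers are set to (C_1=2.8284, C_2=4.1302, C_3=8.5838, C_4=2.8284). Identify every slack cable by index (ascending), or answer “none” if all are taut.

cable 1: L_1 = ‖A_1−P‖ = 2.8284;  C_1 = 2.8284 → taut
cable 2: L_2 = ‖A_2−P‖ = 3.6056;  C_2 = 4.1302 → slack
cable 3: L_3 = ‖A_3−P‖ = 8.2462;  C_3 = 8.5838 → slack
cable 4: L_4 = ‖A_4−P‖ = 2.8284;  C_4 = 2.8284 → taut

2, 3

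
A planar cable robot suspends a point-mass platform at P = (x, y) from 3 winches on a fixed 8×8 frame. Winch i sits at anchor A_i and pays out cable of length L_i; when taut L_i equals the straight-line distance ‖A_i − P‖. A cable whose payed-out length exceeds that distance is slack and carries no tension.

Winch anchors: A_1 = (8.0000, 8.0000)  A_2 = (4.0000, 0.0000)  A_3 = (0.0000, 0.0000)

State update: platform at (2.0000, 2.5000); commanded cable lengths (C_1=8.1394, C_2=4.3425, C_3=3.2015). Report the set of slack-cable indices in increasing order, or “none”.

2

cable 1: L_1 = ‖A_1−P‖ = 8.1394;  C_1 = 8.1394 → taut
cable 2: L_2 = ‖A_2−P‖ = 3.2016;  C_2 = 4.3425 → slack
cable 3: L_3 = ‖A_3−P‖ = 3.2016;  C_3 = 3.2015 → taut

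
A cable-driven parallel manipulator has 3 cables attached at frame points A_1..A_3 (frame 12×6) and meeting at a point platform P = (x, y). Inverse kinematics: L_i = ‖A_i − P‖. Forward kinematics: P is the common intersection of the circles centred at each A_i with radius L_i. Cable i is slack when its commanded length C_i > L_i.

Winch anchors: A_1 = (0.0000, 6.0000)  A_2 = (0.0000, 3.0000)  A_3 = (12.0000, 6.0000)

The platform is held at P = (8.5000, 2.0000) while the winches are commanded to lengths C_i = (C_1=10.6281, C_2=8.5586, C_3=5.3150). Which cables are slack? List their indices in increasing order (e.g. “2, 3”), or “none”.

1

i=1: geometric 9.3941 vs commanded 10.6281 ⇒ slack
i=2: geometric 8.5586 vs commanded 8.5586 ⇒ taut
i=3: geometric 5.3151 vs commanded 5.3150 ⇒ taut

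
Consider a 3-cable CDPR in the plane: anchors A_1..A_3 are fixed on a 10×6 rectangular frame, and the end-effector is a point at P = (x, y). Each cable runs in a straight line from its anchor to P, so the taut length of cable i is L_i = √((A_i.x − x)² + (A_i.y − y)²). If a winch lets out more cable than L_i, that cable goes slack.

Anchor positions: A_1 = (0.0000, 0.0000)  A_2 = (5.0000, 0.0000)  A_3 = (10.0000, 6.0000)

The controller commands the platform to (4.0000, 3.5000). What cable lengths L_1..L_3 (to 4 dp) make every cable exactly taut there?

(5.3151, 3.6401, 6.5000)

L_1: Δ = A_1−P = (-4.0000, -3.5000) → ‖Δ‖ = √28.2500 = 5.3151
L_2: Δ = A_2−P = (1.0000, -3.5000) → ‖Δ‖ = √13.2500 = 3.6401
L_3: Δ = A_3−P = (6.0000, 2.5000) → ‖Δ‖ = √42.2500 = 6.5000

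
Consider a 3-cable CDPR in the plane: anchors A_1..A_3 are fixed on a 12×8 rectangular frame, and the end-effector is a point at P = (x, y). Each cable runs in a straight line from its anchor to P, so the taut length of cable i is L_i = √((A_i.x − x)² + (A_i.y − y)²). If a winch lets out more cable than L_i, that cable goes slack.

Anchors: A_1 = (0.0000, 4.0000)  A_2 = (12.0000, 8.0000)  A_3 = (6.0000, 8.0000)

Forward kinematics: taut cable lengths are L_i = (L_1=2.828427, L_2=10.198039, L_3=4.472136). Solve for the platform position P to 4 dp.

each cable: (A_i−P)·(A_i−P) = L_i²; let q_i = ‖A_i‖²−L_i²
q_1 = 0.0000+16.0000−8.0000 = 8.0000
row 1: -24.0000x − 8.0000y = -96.0000  (q_2=104.0000)
row 2: -12.0000x − 8.0000y = -72.0000  (q_3=80.0000)
Cramer on rows 1–2 → x = 2.0000, y = 6.0000

(2.0000, 6.0000)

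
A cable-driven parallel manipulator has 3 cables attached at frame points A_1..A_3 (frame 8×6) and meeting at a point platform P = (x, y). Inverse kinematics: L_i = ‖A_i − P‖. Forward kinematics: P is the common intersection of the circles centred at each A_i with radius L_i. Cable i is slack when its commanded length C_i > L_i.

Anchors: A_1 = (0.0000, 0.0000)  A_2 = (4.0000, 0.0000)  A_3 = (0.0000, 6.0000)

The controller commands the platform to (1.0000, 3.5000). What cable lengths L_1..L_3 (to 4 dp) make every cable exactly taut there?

(3.6401, 4.6098, 2.6926)

L_1 = √((0.0000−1.0000)² + (0.0000−3.5000)²) = 3.6401
L_2 = √((4.0000−1.0000)² + (0.0000−3.5000)²) = 4.6098
L_3 = √((0.0000−1.0000)² + (6.0000−3.5000)²) = 2.6926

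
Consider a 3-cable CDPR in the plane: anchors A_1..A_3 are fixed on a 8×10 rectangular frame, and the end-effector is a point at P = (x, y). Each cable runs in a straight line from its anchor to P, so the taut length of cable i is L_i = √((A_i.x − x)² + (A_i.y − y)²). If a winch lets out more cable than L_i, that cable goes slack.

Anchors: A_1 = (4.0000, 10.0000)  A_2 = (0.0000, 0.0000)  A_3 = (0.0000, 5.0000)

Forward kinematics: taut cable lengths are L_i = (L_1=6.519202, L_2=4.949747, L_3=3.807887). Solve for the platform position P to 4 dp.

expand ‖A_i−P‖²=L_i² and subtract eq 1 (k_i ≔ ‖A_i‖²−L_i²)
k_1 = 16.0000+100.0000−42.5000 = 73.5000
eq1−eq2 → [8.0000  20.0000]·P = 98.0000
eq1−eq3 → [8.0000  10.0000]·P = 63.0000
2×2 solve → P = (3.5000, 3.5000)

(3.5000, 3.5000)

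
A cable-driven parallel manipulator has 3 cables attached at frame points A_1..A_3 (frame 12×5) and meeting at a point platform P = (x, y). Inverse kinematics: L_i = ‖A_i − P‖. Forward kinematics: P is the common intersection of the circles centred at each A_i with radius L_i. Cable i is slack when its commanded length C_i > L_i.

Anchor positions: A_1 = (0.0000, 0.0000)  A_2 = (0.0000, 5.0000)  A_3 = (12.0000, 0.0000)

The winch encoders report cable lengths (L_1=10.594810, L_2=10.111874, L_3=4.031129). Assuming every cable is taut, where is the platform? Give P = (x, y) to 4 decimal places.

(10.0000, 3.5000)

expand ‖A_i−P‖²=L_i² and subtract eq 1 (c_i ≔ ‖A_i‖²−L_i²)
c_1 = 0.0000+0.0000−112.2500 = -112.2500
eq1−eq2 → [0.0000  -10.0000]·P = -35.0000
eq1−eq3 → [-24.0000  0.0000]·P = -240.0000
2×2 solve → P = (10.0000, 3.5000)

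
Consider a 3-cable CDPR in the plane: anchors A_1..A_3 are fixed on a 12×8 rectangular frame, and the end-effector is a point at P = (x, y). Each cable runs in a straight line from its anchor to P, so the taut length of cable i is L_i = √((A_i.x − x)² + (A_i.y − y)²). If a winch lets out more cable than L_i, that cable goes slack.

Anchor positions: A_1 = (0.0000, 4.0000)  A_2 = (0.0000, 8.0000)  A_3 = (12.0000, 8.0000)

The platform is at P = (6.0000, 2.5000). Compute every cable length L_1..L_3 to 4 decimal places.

(6.1847, 8.1394, 8.1394)

L_1 = √((0.0000−6.0000)² + (4.0000−2.5000)²) = 6.1847
L_2 = √((0.0000−6.0000)² + (8.0000−2.5000)²) = 8.1394
L_3 = √((12.0000−6.0000)² + (8.0000−2.5000)²) = 8.1394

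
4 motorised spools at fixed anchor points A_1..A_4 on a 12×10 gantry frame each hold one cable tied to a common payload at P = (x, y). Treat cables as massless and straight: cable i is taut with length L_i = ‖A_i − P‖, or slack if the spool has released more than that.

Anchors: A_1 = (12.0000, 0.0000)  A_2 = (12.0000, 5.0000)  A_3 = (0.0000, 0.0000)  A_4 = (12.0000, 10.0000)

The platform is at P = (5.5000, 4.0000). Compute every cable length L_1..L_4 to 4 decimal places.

cable 1: Δx=6.5000, Δy=-4.0000; L_1 = √(Δx²+Δy²) = 7.6322
cable 2: Δx=6.5000, Δy=1.0000; L_2 = √(Δx²+Δy²) = 6.5765
cable 3: Δx=-5.5000, Δy=-4.0000; L_3 = √(Δx²+Δy²) = 6.8007
cable 4: Δx=6.5000, Δy=6.0000; L_4 = √(Δx²+Δy²) = 8.8459

(7.6322, 6.5765, 6.8007, 8.8459)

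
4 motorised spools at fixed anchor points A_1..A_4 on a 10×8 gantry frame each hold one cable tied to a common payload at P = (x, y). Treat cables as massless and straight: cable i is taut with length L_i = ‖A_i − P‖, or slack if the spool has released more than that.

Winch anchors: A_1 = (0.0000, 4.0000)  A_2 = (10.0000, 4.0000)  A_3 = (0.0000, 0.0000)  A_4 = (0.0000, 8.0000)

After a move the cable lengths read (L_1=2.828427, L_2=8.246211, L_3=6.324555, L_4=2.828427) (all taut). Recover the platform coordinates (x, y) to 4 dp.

each cable: (A_i−P)·(A_i−P) = L_i²; let q_i = ‖A_i‖²−L_i²
q_1 = 0.0000+16.0000−8.0000 = 8.0000
row 1: -20.0000x + 0.0000y = -40.0000  (q_2=48.0000)
row 2: 0.0000x + 8.0000y = 48.0000  (q_3=-40.0000)
row 3: 0.0000x − 8.0000y = -48.0000  (q_4=56.0000)
Cramer on rows 1–2 → x = 2.0000, y = 6.0000
check cable 4: ‖A_4−P‖² = 8.0000 ≈ L_4² = 8.0000 ✓

(2.0000, 6.0000)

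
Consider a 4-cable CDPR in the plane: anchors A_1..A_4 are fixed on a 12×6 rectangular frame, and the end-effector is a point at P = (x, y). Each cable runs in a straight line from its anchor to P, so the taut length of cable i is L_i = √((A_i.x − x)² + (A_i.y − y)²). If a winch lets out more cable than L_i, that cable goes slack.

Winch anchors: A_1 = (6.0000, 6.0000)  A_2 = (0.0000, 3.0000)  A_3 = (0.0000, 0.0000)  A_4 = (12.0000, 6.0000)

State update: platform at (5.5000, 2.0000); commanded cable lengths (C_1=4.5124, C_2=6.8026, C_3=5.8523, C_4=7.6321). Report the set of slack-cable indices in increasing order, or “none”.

cable 1: L_1 = ‖A_1−P‖ = 4.0311;  C_1 = 4.5124 → slack
cable 2: L_2 = ‖A_2−P‖ = 5.5902;  C_2 = 6.8026 → slack
cable 3: L_3 = ‖A_3−P‖ = 5.8523;  C_3 = 5.8523 → taut
cable 4: L_4 = ‖A_4−P‖ = 7.6322;  C_4 = 7.6321 → taut

1, 2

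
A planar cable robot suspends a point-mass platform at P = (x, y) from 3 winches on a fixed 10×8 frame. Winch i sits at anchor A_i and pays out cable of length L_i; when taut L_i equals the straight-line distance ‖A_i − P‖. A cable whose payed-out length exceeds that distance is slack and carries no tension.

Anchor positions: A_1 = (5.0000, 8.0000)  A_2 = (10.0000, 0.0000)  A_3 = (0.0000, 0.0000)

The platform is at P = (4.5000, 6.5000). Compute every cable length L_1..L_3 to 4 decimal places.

L_1: Δ = A_1−P = (0.5000, 1.5000) → ‖Δ‖ = √2.5000 = 1.5811
L_2: Δ = A_2−P = (5.5000, -6.5000) → ‖Δ‖ = √72.5000 = 8.5147
L_3: Δ = A_3−P = (-4.5000, -6.5000) → ‖Δ‖ = √62.5000 = 7.9057

(1.5811, 8.5147, 7.9057)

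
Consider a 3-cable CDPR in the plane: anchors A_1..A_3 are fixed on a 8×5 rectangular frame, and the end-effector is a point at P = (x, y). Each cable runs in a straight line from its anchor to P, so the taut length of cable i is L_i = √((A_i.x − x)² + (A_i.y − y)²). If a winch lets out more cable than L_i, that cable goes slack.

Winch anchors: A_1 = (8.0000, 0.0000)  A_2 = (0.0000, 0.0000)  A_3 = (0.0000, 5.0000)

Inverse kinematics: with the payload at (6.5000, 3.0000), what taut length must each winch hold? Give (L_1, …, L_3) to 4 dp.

(3.3541, 7.1589, 6.8007)

L_1 = √((8.0000−6.5000)² + (0.0000−3.0000)²) = 3.3541
L_2 = √((0.0000−6.5000)² + (0.0000−3.0000)²) = 7.1589
L_3 = √((0.0000−6.5000)² + (5.0000−3.0000)²) = 6.8007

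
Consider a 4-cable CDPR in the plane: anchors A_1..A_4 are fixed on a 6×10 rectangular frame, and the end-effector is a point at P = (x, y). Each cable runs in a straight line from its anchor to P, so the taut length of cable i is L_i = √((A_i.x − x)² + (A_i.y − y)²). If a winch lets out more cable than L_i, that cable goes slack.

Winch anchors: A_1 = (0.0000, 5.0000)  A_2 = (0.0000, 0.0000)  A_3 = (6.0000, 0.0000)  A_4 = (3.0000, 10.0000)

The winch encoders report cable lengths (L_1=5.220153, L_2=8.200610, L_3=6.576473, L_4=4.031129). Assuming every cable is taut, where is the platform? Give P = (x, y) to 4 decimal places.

circle eqns → linear via eq_j − eq_1; set k_j = A_j·A_j − L_j²
k_1 = 0.0000+25.0000−27.2500 = -2.2500
0.0000·x + 10.0000·y = k_1−k_2 = 65.0000
-12.0000·x + 10.0000·y = k_1−k_3 = 5.0000
-6.0000·x − 10.0000·y = k_1−k_4 = -95.0000
solve first two rows → x=5.0000, y=6.5000
check cable 4: ‖A_4−P‖² = 16.2500 ≈ L_4² = 16.2500 ✓

(5.0000, 6.5000)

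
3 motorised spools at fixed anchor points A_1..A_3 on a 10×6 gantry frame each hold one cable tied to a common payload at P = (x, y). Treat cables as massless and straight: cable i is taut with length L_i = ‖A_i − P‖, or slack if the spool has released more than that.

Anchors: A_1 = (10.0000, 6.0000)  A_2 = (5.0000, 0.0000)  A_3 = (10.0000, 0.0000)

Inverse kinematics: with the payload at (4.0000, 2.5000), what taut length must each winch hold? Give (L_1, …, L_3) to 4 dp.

(6.9462, 2.6926, 6.5000)

L_1: Δ = A_1−P = (6.0000, 3.5000) → ‖Δ‖ = √48.2500 = 6.9462
L_2: Δ = A_2−P = (1.0000, -2.5000) → ‖Δ‖ = √7.2500 = 2.6926
L_3: Δ = A_3−P = (6.0000, -2.5000) → ‖Δ‖ = √42.2500 = 6.5000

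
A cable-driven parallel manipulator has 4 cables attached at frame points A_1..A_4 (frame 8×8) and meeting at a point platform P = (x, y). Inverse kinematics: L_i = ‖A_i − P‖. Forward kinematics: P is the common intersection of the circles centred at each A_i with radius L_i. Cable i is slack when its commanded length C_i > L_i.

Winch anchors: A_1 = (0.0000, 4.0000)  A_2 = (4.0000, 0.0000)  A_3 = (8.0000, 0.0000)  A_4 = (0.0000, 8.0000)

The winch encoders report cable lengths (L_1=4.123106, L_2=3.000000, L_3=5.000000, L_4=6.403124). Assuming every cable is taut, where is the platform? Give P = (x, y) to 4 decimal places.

(4.0000, 3.0000)

expand ‖A_i−P‖²=L_i² and subtract eq 1 (q_i ≔ ‖A_i‖²−L_i²)
q_1 = 0.0000+16.0000−17.0000 = -1.0000
eq1−eq2 → [-8.0000  8.0000]·P = -8.0000
eq1−eq3 → [-16.0000  8.0000]·P = -40.0000
eq1−eq4 → [0.0000  -8.0000]·P = -24.0000
2×2 solve → P = (4.0000, 3.0000)
check cable 4: ‖A_4−P‖² = 41.0000 ≈ L_4² = 41.0000 ✓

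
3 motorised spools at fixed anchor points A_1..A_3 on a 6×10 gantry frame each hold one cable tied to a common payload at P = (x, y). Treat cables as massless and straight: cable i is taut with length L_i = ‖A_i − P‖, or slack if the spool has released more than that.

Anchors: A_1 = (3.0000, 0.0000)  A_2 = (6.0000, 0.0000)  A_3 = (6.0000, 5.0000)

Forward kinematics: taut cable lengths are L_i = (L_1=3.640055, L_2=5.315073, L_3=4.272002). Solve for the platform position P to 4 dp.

(2.0000, 3.5000)

circle eqns → linear via eq_j − eq_1; set c_j = A_j·A_j − L_j²
c_1 = 9.0000+0.0000−13.2500 = -4.2500
-6.0000·x + 0.0000·y = c_1−c_2 = -12.0000
-6.0000·x − 10.0000·y = c_1−c_3 = -47.0000
solve first two rows → x=2.0000, y=3.5000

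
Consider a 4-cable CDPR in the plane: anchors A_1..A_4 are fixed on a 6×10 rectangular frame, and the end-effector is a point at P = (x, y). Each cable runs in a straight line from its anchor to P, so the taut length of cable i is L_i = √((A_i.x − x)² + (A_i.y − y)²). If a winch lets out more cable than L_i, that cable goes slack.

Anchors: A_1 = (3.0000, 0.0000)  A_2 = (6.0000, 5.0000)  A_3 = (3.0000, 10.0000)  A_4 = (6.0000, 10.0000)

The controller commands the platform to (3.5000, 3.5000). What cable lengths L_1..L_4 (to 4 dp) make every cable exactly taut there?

L_1 = √((3.0000−3.5000)² + (0.0000−3.5000)²) = 3.5355
L_2 = √((6.0000−3.5000)² + (5.0000−3.5000)²) = 2.9155
L_3 = √((3.0000−3.5000)² + (10.0000−3.5000)²) = 6.5192
L_4 = √((6.0000−3.5000)² + (10.0000−3.5000)²) = 6.9642

(3.5355, 2.9155, 6.5192, 6.9642)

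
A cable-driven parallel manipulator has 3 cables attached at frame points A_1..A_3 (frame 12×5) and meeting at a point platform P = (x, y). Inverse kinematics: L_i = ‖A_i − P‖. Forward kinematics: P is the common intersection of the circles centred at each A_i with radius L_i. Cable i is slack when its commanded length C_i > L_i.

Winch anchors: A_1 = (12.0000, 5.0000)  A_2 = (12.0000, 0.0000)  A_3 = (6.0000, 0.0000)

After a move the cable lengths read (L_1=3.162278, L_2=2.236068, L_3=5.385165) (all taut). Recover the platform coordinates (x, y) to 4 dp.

expand ‖A_i−P‖²=L_i² and subtract eq 1 (c_i ≔ ‖A_i‖²−L_i²)
c_1 = 144.0000+25.0000−10.0000 = 159.0000
eq1−eq2 → [0.0000  10.0000]·P = 20.0000
eq1−eq3 → [12.0000  10.0000]·P = 152.0000
2×2 solve → P = (11.0000, 2.0000)

(11.0000, 2.0000)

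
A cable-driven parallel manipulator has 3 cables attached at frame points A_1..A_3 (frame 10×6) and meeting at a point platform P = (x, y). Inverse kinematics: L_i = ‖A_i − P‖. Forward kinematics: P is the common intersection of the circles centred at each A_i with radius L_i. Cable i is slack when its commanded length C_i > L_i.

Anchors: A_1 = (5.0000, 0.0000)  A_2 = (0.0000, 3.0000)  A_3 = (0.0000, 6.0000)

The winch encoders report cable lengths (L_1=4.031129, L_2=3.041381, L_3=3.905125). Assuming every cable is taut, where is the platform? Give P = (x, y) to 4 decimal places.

circle eqns → linear via eq_j − eq_1; set q_j = A_j·A_j − L_j²
q_1 = 25.0000+0.0000−16.2500 = 8.7500
10.0000·x − 6.0000·y = q_1−q_2 = 9.0000
10.0000·x − 12.0000·y = q_1−q_3 = -12.0000
solve first two rows → x=3.0000, y=3.5000

(3.0000, 3.5000)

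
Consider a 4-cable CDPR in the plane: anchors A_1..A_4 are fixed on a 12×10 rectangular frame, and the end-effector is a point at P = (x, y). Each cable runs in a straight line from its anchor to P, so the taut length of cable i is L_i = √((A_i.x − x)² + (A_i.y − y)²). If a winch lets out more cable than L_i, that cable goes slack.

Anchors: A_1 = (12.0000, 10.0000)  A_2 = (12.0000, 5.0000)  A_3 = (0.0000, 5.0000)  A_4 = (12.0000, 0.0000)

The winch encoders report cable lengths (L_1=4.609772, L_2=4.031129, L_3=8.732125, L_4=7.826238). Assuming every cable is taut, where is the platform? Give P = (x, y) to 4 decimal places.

(8.5000, 7.0000)

circle eqns → linear via eq_j − eq_1; set k_j = A_j·A_j − L_j²
k_1 = 144.0000+100.0000−21.2500 = 222.7500
0.0000·x + 10.0000·y = k_1−k_2 = 70.0000
24.0000·x + 10.0000·y = k_1−k_3 = 274.0000
0.0000·x + 20.0000·y = k_1−k_4 = 140.0000
solve first two rows → x=8.5000, y=7.0000
check cable 4: ‖A_4−P‖² = 61.2500 ≈ L_4² = 61.2500 ✓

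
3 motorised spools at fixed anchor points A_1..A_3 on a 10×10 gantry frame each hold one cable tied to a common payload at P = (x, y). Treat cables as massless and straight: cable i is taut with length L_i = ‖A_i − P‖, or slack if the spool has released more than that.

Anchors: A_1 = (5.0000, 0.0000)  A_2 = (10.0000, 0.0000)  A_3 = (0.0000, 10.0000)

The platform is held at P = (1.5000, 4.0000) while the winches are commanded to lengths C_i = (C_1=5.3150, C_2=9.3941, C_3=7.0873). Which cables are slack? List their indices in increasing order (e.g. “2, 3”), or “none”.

i=1: geometric 5.3151 vs commanded 5.3150 ⇒ taut
i=2: geometric 9.3941 vs commanded 9.3941 ⇒ taut
i=3: geometric 6.1847 vs commanded 7.0873 ⇒ slack

3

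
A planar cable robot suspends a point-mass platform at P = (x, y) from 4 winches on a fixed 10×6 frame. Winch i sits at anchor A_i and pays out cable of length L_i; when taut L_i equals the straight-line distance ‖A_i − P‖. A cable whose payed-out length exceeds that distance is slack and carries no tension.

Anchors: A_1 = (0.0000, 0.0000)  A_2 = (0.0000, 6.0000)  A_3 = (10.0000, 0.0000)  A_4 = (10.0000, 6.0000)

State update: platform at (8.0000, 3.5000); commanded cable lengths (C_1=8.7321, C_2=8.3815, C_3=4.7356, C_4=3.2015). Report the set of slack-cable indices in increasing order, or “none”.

3

i=1: geometric 8.7321 vs commanded 8.7321 ⇒ taut
i=2: geometric 8.3815 vs commanded 8.3815 ⇒ taut
i=3: geometric 4.0311 vs commanded 4.7356 ⇒ slack
i=4: geometric 3.2016 vs commanded 3.2015 ⇒ taut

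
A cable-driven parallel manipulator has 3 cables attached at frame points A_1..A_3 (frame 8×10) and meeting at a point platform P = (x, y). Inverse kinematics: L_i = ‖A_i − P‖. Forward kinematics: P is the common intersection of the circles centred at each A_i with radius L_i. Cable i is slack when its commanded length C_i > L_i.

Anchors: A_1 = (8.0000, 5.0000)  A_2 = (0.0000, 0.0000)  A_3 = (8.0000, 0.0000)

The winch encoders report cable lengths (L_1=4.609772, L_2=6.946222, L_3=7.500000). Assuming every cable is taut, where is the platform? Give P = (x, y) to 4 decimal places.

(3.5000, 6.0000)

circle eqns → linear via eq_j − eq_1; set q_j = A_j·A_j − L_j²
q_1 = 64.0000+25.0000−21.2500 = 67.7500
16.0000·x + 10.0000·y = q_1−q_2 = 116.0000
0.0000·x + 10.0000·y = q_1−q_3 = 60.0000
solve first two rows → x=3.5000, y=6.0000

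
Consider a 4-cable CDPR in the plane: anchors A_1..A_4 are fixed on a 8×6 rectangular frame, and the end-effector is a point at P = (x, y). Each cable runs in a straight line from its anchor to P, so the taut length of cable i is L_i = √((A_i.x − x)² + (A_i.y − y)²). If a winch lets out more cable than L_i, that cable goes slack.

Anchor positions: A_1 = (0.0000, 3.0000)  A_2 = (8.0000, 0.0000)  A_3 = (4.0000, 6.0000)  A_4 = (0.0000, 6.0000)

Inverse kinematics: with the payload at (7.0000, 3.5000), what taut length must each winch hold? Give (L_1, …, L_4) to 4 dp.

(7.0178, 3.6401, 3.9051, 7.4330)

L_1: Δ = A_1−P = (-7.0000, -0.5000) → ‖Δ‖ = √49.2500 = 7.0178
L_2: Δ = A_2−P = (1.0000, -3.5000) → ‖Δ‖ = √13.2500 = 3.6401
L_3: Δ = A_3−P = (-3.0000, 2.5000) → ‖Δ‖ = √15.2500 = 3.9051
L_4: Δ = A_4−P = (-7.0000, 2.5000) → ‖Δ‖ = √55.2500 = 7.4330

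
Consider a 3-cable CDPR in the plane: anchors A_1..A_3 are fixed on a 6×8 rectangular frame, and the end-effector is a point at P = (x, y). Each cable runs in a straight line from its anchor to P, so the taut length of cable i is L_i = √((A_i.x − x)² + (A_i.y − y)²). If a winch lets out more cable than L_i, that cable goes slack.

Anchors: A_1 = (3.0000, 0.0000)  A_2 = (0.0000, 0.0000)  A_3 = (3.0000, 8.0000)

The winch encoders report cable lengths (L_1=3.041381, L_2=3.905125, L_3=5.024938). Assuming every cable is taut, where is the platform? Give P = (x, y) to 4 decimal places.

each cable: (A_i−P)·(A_i−P) = L_i²; let c_i = ‖A_i‖²−L_i²
c_1 = 9.0000+0.0000−9.2500 = -0.2500
row 1: 6.0000x + 0.0000y = 15.0000  (c_2=-15.2500)
row 2: 0.0000x − 16.0000y = -48.0000  (c_3=47.7500)
Cramer on rows 1–2 → x = 2.5000, y = 3.0000

(2.5000, 3.0000)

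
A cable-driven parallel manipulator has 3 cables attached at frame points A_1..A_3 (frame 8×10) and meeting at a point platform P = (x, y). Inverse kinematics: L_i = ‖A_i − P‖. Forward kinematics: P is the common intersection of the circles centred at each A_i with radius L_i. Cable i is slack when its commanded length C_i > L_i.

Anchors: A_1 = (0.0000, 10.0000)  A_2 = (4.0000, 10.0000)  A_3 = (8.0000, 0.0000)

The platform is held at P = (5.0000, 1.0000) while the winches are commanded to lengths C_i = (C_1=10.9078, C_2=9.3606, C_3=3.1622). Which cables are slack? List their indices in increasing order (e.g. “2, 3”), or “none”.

1, 2

i=1: geometric 10.2956 vs commanded 10.9078 ⇒ slack
i=2: geometric 9.0554 vs commanded 9.3606 ⇒ slack
i=3: geometric 3.1623 vs commanded 3.1622 ⇒ taut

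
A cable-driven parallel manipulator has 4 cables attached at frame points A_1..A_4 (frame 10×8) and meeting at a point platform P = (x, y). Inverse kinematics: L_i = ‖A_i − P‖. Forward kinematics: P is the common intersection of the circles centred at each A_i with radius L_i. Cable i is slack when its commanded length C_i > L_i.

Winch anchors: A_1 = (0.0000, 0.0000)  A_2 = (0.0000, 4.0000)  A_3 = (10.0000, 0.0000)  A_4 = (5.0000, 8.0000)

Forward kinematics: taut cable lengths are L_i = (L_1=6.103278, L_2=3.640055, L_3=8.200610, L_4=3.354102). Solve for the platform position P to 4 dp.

expand ‖A_i−P‖²=L_i² and subtract eq 1 (q_i ≔ ‖A_i‖²−L_i²)
q_1 = 0.0000+0.0000−37.2500 = -37.2500
eq1−eq2 → [0.0000  -8.0000]·P = -40.0000
eq1−eq3 → [-20.0000  0.0000]·P = -70.0000
eq1−eq4 → [-10.0000  -16.0000]·P = -115.0000
2×2 solve → P = (3.5000, 5.0000)
check cable 4: ‖A_4−P‖² = 11.2500 ≈ L_4² = 11.2500 ✓

(3.5000, 5.0000)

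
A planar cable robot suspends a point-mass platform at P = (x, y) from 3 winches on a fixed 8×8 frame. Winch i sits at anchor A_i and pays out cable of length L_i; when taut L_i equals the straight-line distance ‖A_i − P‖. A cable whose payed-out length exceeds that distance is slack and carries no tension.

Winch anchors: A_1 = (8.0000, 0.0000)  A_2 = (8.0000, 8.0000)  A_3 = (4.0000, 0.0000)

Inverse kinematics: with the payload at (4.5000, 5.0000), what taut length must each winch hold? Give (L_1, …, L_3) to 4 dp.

L_1: Δ = A_1−P = (3.5000, -5.0000) → ‖Δ‖ = √37.2500 = 6.1033
L_2: Δ = A_2−P = (3.5000, 3.0000) → ‖Δ‖ = √21.2500 = 4.6098
L_3: Δ = A_3−P = (-0.5000, -5.0000) → ‖Δ‖ = √25.2500 = 5.0249

(6.1033, 4.6098, 5.0249)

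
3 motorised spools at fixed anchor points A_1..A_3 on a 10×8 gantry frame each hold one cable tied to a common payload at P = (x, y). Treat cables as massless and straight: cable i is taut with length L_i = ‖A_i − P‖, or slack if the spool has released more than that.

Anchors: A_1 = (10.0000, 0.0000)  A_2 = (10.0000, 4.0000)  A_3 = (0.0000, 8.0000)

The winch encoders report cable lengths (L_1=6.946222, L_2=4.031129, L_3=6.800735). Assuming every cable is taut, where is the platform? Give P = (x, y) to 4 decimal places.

(6.5000, 6.0000)

circle eqns → linear via eq_j − eq_1; set c_j = A_j·A_j − L_j²
c_1 = 100.0000+0.0000−48.2500 = 51.7500
0.0000·x − 8.0000·y = c_1−c_2 = -48.0000
20.0000·x − 16.0000·y = c_1−c_3 = 34.0000
solve first two rows → x=6.5000, y=6.0000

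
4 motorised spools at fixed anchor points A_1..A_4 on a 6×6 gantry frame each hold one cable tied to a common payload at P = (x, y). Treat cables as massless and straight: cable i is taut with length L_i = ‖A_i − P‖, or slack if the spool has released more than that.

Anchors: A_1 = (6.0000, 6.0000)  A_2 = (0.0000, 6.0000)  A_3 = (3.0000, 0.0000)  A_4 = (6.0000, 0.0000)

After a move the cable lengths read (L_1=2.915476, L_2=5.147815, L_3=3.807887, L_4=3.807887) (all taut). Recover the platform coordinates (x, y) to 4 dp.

each cable: (A_i−P)·(A_i−P) = L_i²; let c_i = ‖A_i‖²−L_i²
c_1 = 36.0000+36.0000−8.5000 = 63.5000
row 1: 12.0000x + 0.0000y = 54.0000  (c_2=9.5000)
row 2: 6.0000x + 12.0000y = 69.0000  (c_3=-5.5000)
row 3: 0.0000x + 12.0000y = 42.0000  (c_4=21.5000)
Cramer on rows 1–2 → x = 4.5000, y = 3.5000
check cable 4: ‖A_4−P‖² = 14.5000 ≈ L_4² = 14.5000 ✓

(4.5000, 3.5000)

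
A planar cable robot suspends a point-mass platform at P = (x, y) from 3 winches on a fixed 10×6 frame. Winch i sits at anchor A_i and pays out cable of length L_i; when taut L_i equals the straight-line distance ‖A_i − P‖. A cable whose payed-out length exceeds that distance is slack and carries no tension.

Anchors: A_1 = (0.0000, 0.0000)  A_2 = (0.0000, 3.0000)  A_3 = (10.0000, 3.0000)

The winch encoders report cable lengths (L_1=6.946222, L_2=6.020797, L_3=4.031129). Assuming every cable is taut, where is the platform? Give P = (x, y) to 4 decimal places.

(6.0000, 3.5000)

circle eqns → linear via eq_j − eq_1; set k_j = A_j·A_j − L_j²
k_1 = 0.0000+0.0000−48.2500 = -48.2500
0.0000·x − 6.0000·y = k_1−k_2 = -21.0000
-20.0000·x − 6.0000·y = k_1−k_3 = -141.0000
solve first two rows → x=6.0000, y=3.5000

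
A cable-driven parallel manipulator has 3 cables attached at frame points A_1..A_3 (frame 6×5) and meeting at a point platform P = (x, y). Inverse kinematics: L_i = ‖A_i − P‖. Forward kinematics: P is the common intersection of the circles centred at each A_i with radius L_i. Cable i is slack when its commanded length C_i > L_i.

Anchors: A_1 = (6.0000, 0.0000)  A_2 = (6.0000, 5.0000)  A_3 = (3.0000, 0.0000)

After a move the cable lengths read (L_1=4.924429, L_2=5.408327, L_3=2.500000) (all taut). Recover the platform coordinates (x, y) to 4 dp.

(1.5000, 2.0000)

each cable: (A_i−P)·(A_i−P) = L_i²; let c_i = ‖A_i‖²−L_i²
c_1 = 36.0000+0.0000−24.2500 = 11.7500
row 1: 0.0000x − 10.0000y = -20.0000  (c_2=31.7500)
row 2: 6.0000x + 0.0000y = 9.0000  (c_3=2.7500)
Cramer on rows 1–2 → x = 1.5000, y = 2.0000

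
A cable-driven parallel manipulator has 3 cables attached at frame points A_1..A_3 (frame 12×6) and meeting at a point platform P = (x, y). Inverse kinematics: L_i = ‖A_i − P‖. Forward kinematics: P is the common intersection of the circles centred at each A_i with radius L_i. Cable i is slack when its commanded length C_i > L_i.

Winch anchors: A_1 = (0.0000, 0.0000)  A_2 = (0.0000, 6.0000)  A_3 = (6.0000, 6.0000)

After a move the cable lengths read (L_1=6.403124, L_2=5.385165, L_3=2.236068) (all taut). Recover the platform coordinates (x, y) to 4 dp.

circle eqns → linear via eq_j − eq_1; set q_j = A_j·A_j − L_j²
q_1 = 0.0000+0.0000−41.0000 = -41.0000
0.0000·x − 12.0000·y = q_1−q_2 = -48.0000
-12.0000·x − 12.0000·y = q_1−q_3 = -108.0000
solve first two rows → x=5.0000, y=4.0000

(5.0000, 4.0000)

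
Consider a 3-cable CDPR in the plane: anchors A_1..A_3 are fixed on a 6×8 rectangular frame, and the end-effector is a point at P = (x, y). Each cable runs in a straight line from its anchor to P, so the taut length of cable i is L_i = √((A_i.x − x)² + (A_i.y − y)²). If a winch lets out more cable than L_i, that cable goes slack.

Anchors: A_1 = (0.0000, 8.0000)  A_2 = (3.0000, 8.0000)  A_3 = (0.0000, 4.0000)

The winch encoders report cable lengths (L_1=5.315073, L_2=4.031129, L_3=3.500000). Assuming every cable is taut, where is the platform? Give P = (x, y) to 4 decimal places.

(3.5000, 4.0000)

circle eqns → linear via eq_j − eq_1; set q_j = A_j·A_j − L_j²
q_1 = 0.0000+64.0000−28.2500 = 35.7500
-6.0000·x + 0.0000·y = q_1−q_2 = -21.0000
0.0000·x + 8.0000·y = q_1−q_3 = 32.0000
solve first two rows → x=3.5000, y=4.0000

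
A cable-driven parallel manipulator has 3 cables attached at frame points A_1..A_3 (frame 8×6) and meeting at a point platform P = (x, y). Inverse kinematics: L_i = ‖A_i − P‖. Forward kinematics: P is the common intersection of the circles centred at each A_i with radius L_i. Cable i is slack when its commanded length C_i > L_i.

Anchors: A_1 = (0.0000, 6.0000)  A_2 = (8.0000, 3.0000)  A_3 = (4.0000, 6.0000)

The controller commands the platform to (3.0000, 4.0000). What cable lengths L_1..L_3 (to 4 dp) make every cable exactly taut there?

(3.6056, 5.0990, 2.2361)

cable 1: Δx=-3.0000, Δy=2.0000; L_1 = √(Δx²+Δy²) = 3.6056
cable 2: Δx=5.0000, Δy=-1.0000; L_2 = √(Δx²+Δy²) = 5.0990
cable 3: Δx=1.0000, Δy=2.0000; L_3 = √(Δx²+Δy²) = 2.2361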